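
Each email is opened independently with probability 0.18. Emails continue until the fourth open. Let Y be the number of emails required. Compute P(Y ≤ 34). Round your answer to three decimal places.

Finishing within 34 emails ⇔ at least 4 successes in the first 34. With X ~ Binomial(34, 0.18), P(Y ≤ 34) = 1 − P(X ≤ 3).
  k=0: C(34,0)·0.18^0·0.82^34 = 0.00117
  k=1: C(34,1)·0.18^1·0.82^33 = 0.00876
  k=2: C(34,2)·0.18^2·0.82^32 = 0.03174
  k=3: C(34,3)·0.18^3·0.82^31 = 0.07431
1 − 0.11598 = 0.88402

0.884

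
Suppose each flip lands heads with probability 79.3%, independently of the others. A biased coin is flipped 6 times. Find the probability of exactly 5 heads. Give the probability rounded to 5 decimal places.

0.38948

X ~ Binomial(n=6, p=0.793).
P(X=5) = C(6,5) · p^5 · (1−p)^1
= 6 · 0.31359 · 0.207 = 0.3894821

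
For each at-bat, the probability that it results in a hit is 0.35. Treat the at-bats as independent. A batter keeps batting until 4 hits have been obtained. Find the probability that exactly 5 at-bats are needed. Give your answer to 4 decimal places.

0.0390

Y = trial on which the fourth success occurs; negative binomial, r=4, p=0.35.
P(Y=5) = C(4,3) · p^4 · (1−p)^1
= 4 · 0.015006 · 0.65 = 0.039016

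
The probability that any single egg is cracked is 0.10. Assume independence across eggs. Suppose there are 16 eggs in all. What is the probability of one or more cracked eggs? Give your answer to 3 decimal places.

0.815

P(at least one) = 1 − P(none) = 1 − (1 − 0.10)^16
= 1 − 0.18530 = 0.81470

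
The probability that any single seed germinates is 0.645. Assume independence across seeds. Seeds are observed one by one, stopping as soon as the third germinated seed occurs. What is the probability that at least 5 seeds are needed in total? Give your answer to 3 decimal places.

Needing more than 4 seeds ⇔ fewer than 3 successes in the first 4. With X ~ Binomial(4, 0.645), P(Y > 4) = P(X ≤ 2).
  k=0: C(4,0)·0.645^0·0.355^4 = 0.01588
  k=1: C(4,1)·0.645^1·0.355^3 = 0.11543
  k=2: C(4,2)·0.645^2·0.355^2 = 0.31458
P(X ≤ 2) = 0.44589

0.446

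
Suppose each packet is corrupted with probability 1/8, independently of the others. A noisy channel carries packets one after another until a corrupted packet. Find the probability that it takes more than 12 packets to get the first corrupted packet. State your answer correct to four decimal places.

Y = number of packets to the first success; geometric, p = 0.125.
P(Y > 12) = P(first 12 all fail) = (1−p)^12 = 0.201417

0.2014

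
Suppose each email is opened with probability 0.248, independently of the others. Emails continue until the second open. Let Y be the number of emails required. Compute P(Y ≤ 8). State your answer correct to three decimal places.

Finishing within 8 emails ⇔ at least 2 successes in the first 8. With X ~ Binomial(8, 0.248), P(Y ≤ 8) = 1 − P(X ≤ 1).
  k=0: C(8,0)·0.248^0·0.752^8 = 0.10227
  k=1: C(8,1)·0.248^1·0.752^7 = 0.26982
1 − 0.37208 = 0.62792

0.628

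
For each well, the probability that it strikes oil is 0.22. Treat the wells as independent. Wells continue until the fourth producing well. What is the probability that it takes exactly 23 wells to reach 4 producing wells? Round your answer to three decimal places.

Y = trial on which the fourth success occurs; negative binomial, r=4, p=0.22.
P(Y=23) = C(22,3) · p^4 · (1−p)^19
= 1540 · 0.0023426 · 0.0089084 = 0.03214

0.032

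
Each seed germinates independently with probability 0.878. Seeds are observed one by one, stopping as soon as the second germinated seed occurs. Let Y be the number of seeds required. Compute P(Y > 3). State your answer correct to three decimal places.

0.041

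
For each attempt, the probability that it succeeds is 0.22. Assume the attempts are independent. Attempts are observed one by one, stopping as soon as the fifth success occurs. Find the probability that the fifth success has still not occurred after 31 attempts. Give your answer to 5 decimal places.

0.15665

Needing more than 31 attempts ⇔ fewer than 5 successes in the first 31. With X ~ Binomial(31, 0.22), P(Y > 31) = P(X ≤ 4).
  k=0: C(31,0)·0.22^0·0.78^31 = 0.0004518
  k=1: C(31,1)·0.22^1·0.78^30 = 0.0039502
  k=2: C(31,2)·0.22^2·0.78^29 = 0.0167125
  k=3: C(31,3)·0.22^3·0.78^28 = 0.0455666
  k=4: C(31,4)·0.22^4·0.78^27 = 0.0899648
P(X ≤ 4) = 0.1566460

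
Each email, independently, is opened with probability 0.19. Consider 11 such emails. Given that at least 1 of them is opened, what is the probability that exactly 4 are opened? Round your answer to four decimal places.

X ~ Binomial(11, 0.19). Want P(X=4 | X≥1) = P(X=4) / P(X≥1).
P(X=4) = C(11,4)·0.19^4·0.81^7 = 0.098384
P(X≥1) = 1 − 0.098477 = 0.901523
Ratio = 0.098384 / 0.901523 = 0.109131

0.1091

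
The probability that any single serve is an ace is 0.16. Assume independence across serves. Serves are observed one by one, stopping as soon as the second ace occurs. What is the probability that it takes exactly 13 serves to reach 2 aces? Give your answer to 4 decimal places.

0.0451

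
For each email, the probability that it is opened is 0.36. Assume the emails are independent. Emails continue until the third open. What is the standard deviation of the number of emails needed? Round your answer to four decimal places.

3.8490

Y = total emails until the third success; negative binomial with r=3, p=0.36.
SD(Y) = √[r(1−p)/p²] = √(14.814815) = 3.849002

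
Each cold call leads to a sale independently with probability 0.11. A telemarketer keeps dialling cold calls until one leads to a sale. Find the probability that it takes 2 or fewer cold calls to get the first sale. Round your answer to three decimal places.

0.208

Y = number of cold calls to the first success; geometric, p = 0.11.
P(Y ≤ 2) = 1 − (1−p)^2 = 1 − 0.79210 = 0.20790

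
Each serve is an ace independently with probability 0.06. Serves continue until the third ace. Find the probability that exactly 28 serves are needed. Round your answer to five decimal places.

0.01614

Y = trial on which the third success occurs; negative binomial, r=3, p=0.06.
P(Y=28) = C(27,2) · p^3 · (1−p)^25
= 351 · 0.000216 · 0.21291 = 0.0161420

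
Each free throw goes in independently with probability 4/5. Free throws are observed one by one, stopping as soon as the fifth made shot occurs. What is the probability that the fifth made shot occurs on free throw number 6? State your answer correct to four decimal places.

Y = trial on which the fifth success occurs; negative binomial, r=5, p=0.80.
P(Y=6) = C(5,4) · p^5 · (1−p)^1
= 5 · 0.32768 · 0.2 = 0.327680

0.3277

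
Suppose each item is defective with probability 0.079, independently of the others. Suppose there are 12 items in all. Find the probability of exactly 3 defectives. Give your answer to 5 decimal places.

X ~ Binomial(n=12, p=0.079).
P(X=3) = C(12,3) · p^3 · (1−p)^9
= 220 · 0.00049304 · 0.4768 = 0.0517179

0.05172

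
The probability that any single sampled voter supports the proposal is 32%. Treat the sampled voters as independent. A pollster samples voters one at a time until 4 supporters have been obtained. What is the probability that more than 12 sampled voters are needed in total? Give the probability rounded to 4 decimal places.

0.4319

Needing more than 12 sampled voters ⇔ fewer than 4 successes in the first 12. With X ~ Binomial(12, 0.32), P(Y > 12) = P(X ≤ 3).
  k=0: C(12,0)·0.32^0·0.68^12 = 0.009775
  k=1: C(12,1)·0.32^1·0.68^11 = 0.055199
  k=2: C(12,2)·0.32^2·0.68^10 = 0.142867
  k=3: C(12,3)·0.32^3·0.68^9 = 0.224106
P(X ≤ 3) = 0.431947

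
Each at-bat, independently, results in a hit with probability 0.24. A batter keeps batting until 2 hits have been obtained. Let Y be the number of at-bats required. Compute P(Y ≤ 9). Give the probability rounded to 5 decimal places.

0.67499

Finishing within 9 at-bats ⇔ at least 2 successes in the first 9. With X ~ Binomial(9, 0.24), P(Y ≤ 9) = 1 − P(X ≤ 1).
  k=0: C(9,0)·0.24^0·0.76^9 = 0.0845906
  k=1: C(9,1)·0.24^1·0.76^8 = 0.2404155
1 − 0.3250062 = 0.6749938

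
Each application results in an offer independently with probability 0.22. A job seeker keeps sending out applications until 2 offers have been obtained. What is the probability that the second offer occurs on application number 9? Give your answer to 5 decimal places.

Y = trial on which the second success occurs; negative binomial, r=2, p=0.22.
P(Y=9) = C(8,1) · p^2 · (1−p)^7
= 8 · 0.0484 · 0.17566 = 0.0680139

0.06801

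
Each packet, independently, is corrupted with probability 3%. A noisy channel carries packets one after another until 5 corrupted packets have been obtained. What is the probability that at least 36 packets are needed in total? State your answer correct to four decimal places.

0.9963

Needing more than 35 packets ⇔ fewer than 5 successes in the first 35. With X ~ Binomial(35, 0.03), P(Y > 35) = P(X ≤ 4).
  k=0: C(35,0)·0.03^0·0.97^35 = 0.344358
  k=1: C(35,1)·0.03^1·0.97^34 = 0.372759
  k=2: C(35,2)·0.03^2·0.97^33 = 0.195987
  k=3: C(35,3)·0.03^3·0.97^32 = 0.066676
  k=4: C(35,4)·0.03^4·0.97^31 = 0.016497
P(X ≤ 4) = 0.996277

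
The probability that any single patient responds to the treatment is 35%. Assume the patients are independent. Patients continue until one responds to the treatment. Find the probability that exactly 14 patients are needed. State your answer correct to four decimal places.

0.0013

Geometric (trials to first success), p = 0.35.
P(Y = 14) = (1−p)^13 · p = 0.0036972 · 0.35 = 0.001294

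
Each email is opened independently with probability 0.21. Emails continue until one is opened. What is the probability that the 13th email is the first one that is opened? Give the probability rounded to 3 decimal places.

Geometric (trials to first success), p = 0.21.
P(Y = 13) = (1−p)^12 · p = 0.059092 · 0.21 = 0.01241

0.012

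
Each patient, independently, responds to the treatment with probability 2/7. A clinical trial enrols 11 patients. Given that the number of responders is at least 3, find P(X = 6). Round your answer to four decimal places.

X ~ Binomial(11, 0.285714). Want P(X=6 | X≥3) = P(X=6) / P(X≥3).
P(X=6) = C(11,6)·0.285714^6·0.714286^5 = 0.046730
P(X≥3) = 1 − 0.024694 − 0.108654 − 0.217307 = 0.649345
Ratio = 0.046730 / 0.649345 = 0.071964

0.0720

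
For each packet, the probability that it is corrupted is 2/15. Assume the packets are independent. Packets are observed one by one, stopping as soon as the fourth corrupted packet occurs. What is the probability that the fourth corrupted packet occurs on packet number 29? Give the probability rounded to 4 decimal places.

0.0289

Y = trial on which the fourth success occurs; negative binomial, r=4, p=0.133333.
P(Y=29) = C(28,3) · p^4 · (1−p)^25
= 3276 · 0.00031605 · 0.027945 = 0.028934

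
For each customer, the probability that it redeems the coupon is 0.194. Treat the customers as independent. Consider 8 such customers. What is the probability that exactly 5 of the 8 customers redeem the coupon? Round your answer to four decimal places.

X ~ Binomial(n=8, p=0.194).
P(X=5) = C(8,5) · p^5 · (1−p)^3
= 56 · 0.00027479 · 0.52361 = 0.008058

0.0081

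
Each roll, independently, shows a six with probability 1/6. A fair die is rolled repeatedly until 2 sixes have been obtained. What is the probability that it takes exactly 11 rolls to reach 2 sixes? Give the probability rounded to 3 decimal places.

Y = trial on which the second success occurs; negative binomial, r=2, p=0.166667.
P(Y=11) = C(10,1) · p^2 · (1−p)^9
= 10 · 0.027778 · 0.19381 = 0.05384

0.054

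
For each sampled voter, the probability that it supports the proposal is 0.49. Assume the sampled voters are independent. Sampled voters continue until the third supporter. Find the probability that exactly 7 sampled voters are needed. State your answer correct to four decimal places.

0.1194

Y = trial on which the third success occurs; negative binomial, r=3, p=0.49.
P(Y=7) = C(6,2) · p^3 · (1−p)^4
= 15 · 0.11765 · 0.067652 = 0.119388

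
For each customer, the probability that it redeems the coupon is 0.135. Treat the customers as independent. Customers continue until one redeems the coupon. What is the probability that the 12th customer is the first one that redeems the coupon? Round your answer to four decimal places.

0.0274

Geometric (trials to first success), p = 0.135.
P(Y = 12) = (1−p)^11 · p = 0.20285 · 0.135 = 0.027385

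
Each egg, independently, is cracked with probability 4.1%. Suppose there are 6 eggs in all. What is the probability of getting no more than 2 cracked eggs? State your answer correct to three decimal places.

X ~ Binomial(6, 0.041); P(X ≤ 2) = Σ C(6,k) p^k (1−p)^(6−k) over k:
  k=0: C(6,0)·0.041^0·0.959^6 = 0.77788
  k=1: C(6,1)·0.041^1·0.959^5 = 0.19954
  k=2: C(6,2)·0.041^2·0.959^4 = 0.02133
Total = 0.99874

0.999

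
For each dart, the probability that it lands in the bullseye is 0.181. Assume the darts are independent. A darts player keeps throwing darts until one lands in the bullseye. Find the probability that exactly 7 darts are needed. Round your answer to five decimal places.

0.05462

Geometric (trials to first success), p = 0.181.
P(Y = 7) = (1−p)^6 · p = 0.30179 · 0.181 = 0.0546238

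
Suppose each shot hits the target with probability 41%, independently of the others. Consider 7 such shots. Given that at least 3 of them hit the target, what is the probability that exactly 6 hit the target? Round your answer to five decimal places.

0.03261

X ~ Binomial(7, 0.41). Want P(X=6 | X≥3) = P(X=6) / P(X≥3).
P(X=6) = C(7,6)·0.41^6·0.59^1 = 0.0196179
P(X≥3) = 1 − 0.0248865 − 0.1210581 − 0.2523754 = 0.6016799
Ratio = 0.0196179 / 0.6016799 = 0.0326053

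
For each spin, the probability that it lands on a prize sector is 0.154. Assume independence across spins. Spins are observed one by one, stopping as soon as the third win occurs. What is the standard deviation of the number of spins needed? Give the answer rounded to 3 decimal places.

10.345

Y = total spins until the third success; negative binomial with r=3, p=0.154.
SD(Y) = √[r(1−p)/p²] = √(107.01636) = 10.34487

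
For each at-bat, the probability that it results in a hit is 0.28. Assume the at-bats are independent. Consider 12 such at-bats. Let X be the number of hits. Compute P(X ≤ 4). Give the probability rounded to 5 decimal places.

0.77456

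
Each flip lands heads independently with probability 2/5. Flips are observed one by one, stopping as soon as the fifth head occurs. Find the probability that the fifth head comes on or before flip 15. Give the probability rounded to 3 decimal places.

Finishing within 15 flips ⇔ at least 5 successes in the first 15. With X ~ Binomial(15, 0.40), P(Y ≤ 15) = 1 − P(X ≤ 4).
  k=0: C(15,0)·0.40^0·0.60^15 = 0.00047
  k=1: C(15,1)·0.40^1·0.60^14 = 0.00470
  k=2: C(15,2)·0.40^2·0.60^13 = 0.02194
  k=3: C(15,3)·0.40^3·0.60^12 = 0.06339
  k=4: C(15,4)·0.40^4·0.60^11 = 0.12678
1 − 0.21728 = 0.78272

0.783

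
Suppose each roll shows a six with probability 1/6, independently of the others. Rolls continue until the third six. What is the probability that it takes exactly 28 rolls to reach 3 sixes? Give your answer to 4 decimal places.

0.0170

Y = trial on which the third success occurs; negative binomial, r=3, p=0.166667.
P(Y=28) = C(27,2) · p^3 · (1−p)^25
= 351 · 0.0046296 · 0.010483 = 0.017034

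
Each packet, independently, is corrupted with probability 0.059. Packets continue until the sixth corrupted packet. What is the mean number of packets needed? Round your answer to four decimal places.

101.6949

Y = total packets until the sixth success; negative binomial with r=6, p=0.059.
E[Y] = r / p = 6 / 0.059 = 101.694915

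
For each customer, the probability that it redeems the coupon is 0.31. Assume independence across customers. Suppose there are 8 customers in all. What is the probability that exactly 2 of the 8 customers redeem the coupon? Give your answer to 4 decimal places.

0.2904

X ~ Binomial(n=8, p=0.31).
P(X=2) = C(8,2) · p^2 · (1−p)^6
= 28 · 0.0961 · 0.10792 = 0.290386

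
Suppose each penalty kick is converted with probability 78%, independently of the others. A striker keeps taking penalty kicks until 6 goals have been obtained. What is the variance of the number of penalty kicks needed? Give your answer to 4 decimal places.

Y = total penalty kicks until the sixth success; negative binomial with r=6, p=0.78.
Var(Y) = r(1−p)/p² = 6·0.22 / 0.78² = 2.169625

2.1696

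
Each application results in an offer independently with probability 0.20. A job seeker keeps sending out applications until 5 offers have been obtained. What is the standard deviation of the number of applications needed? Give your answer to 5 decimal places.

Y = total applications until the fifth success; negative binomial with r=5, p=0.20.
SD(Y) = √[r(1−p)/p²] = √(100.0000000) = 10.0000000

10.00000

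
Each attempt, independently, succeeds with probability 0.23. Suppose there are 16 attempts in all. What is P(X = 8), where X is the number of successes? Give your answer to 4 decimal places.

0.0125

X ~ Binomial(n=16, p=0.23).
P(X=8) = C(16,8) · p^8 · (1−p)^8
= 12870 · 7.8311e-06 · 0.12357 = 0.012455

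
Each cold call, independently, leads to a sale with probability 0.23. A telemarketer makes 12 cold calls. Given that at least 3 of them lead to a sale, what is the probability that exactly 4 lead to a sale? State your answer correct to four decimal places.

X ~ Binomial(12, 0.23). Want P(X=4 | X≥3) = P(X=4) / P(X≥3).
P(X=4) = C(12,4)·0.23^4·0.77^8 = 0.171176
P(X≥3) = 1 − 0.043440 − 0.155707 − 0.255804 = 0.545050
Ratio = 0.171176 / 0.545050 = 0.314055

0.3141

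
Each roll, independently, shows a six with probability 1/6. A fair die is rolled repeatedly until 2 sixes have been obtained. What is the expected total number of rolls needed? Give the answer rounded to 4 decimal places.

12.0000

Y = total rolls until the second success; negative binomial with r=2, p=0.166667.
E[Y] = r / p = 2 / 0.166667 = 12.000000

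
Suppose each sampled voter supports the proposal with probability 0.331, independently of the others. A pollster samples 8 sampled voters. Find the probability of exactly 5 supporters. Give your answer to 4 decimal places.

0.0666

X ~ Binomial(n=8, p=0.331).
P(X=5) = C(8,5) · p^5 · (1−p)^3
= 56 · 0.0039732 · 0.29942 = 0.066620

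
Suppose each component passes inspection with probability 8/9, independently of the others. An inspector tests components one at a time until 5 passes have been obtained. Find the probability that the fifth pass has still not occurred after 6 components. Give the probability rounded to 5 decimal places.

0.13678

Needing more than 6 components ⇔ fewer than 5 successes in the first 6. With X ~ Binomial(6, 0.888889), P(Y > 6) = P(X ≤ 4).
  k=0: C(6,0)·0.888889^0·0.111111^6 = 0.0000019
  k=1: C(6,1)·0.888889^1·0.111111^5 = 0.0000903
  k=2: C(6,2)·0.888889^2·0.111111^4 = 0.0018064
  k=3: C(6,3)·0.888889^3·0.111111^3 = 0.0192684
  k=4: C(6,4)·0.888889^4·0.111111^2 = 0.1156102
P(X ≤ 4) = 0.1367772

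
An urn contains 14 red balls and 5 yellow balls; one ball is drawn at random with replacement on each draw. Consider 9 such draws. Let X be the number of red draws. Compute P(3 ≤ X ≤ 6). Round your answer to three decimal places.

0.434

X ~ Binomial(9, 0.736842); P(3 ≤ X ≤ 6) = Σ C(9,k) p^k (1−p)^(9−k) over k:
  k=3: C(9,3)·0.736842^3·0.263158^6 = 0.01116
  k=4: C(9,4)·0.736842^4·0.263158^5 = 0.04688
  k=5: C(9,5)·0.736842^5·0.263158^4 = 0.13125
  k=6: C(9,6)·0.736842^6·0.263158^3 = 0.24501
Total = 0.43429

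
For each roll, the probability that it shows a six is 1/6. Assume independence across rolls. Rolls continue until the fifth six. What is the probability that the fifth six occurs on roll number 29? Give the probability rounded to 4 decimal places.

0.0331

Y = trial on which the fifth success occurs; negative binomial, r=5, p=0.166667.
P(Y=29) = C(28,4) · p^5 · (1−p)^24
= 20475 · 0.0001286 · 0.012579 = 0.033122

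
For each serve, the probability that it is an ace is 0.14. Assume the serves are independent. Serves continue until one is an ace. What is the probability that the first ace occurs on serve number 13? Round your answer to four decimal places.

Geometric (trials to first success), p = 0.14.
P(Y = 13) = (1−p)^12 · p = 0.16367 · 0.14 = 0.022914

0.0229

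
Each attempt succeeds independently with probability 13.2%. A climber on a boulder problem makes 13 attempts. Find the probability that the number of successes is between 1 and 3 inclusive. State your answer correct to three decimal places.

X ~ Binomial(13, 0.132); P(1 ≤ X ≤ 3) = Σ C(13,k) p^k (1−p)^(13−k) over k:
  k=1: C(13,1)·0.132^1·0.868^12 = 0.31387
  k=2: C(13,2)·0.132^2·0.868^11 = 0.28639
  k=3: C(13,3)·0.132^3·0.868^10 = 0.15969
Total = 0.75996

0.760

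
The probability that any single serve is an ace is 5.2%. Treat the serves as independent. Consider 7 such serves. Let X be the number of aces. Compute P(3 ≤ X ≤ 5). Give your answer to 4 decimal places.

X ~ Binomial(7, 0.052); P(3 ≤ X ≤ 5) = Σ C(7,k) p^k (1−p)^(7−k) over k:
  k=3: C(7,3)·0.052^3·0.948^4 = 0.003975
  k=4: C(7,4)·0.052^4·0.948^3 = 0.000218
  k=5: C(7,5)·0.052^5·0.948^2 = 0.000007
Total = 0.004200

0.0042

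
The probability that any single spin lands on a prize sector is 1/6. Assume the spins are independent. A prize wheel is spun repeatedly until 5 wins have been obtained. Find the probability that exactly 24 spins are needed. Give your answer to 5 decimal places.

0.03564

Y = trial on which the fifth success occurs; negative binomial, r=5, p=0.166667.
P(Y=24) = C(23,4) · p^5 · (1−p)^19
= 8855 · 0.0001286 · 0.031301 = 0.0356442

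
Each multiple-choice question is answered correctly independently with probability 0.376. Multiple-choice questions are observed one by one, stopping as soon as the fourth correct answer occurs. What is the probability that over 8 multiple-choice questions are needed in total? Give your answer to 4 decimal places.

0.6491

Needing more than 8 multiple-choice questions ⇔ fewer than 4 successes in the first 8. With X ~ Binomial(8, 0.376), P(Y > 8) = P(X ≤ 3).
  k=0: C(8,0)·0.376^0·0.624^8 = 0.022987
  k=1: C(8,1)·0.376^1·0.624^7 = 0.110808
  k=2: C(8,2)·0.376^2·0.624^6 = 0.233691
  k=3: C(8,3)·0.376^3·0.624^5 = 0.281627
P(X ≤ 3) = 0.649112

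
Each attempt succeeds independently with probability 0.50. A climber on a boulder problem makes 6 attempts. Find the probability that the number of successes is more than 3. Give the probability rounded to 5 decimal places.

X ~ Binomial(6, 0.50); P(X ≥ 4) = Σ C(6,k) p^k (1−p)^(6−k) over k:
  k=4: C(6,4)·0.50^4·0.50^2 = 0.2343750
  k=5: C(6,5)·0.50^5·0.50^1 = 0.0937500
  k=6: C(6,6)·0.50^6·0.50^0 = 0.0156250
Total = 0.3437500

0.34375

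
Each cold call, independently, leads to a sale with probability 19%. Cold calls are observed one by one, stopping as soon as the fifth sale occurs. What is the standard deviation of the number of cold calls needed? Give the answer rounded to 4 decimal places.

10.5919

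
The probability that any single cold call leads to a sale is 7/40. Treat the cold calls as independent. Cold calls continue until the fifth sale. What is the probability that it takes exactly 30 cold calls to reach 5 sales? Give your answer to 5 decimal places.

0.03178

Y = trial on which the fifth success occurs; negative binomial, r=5, p=0.175.
P(Y=30) = C(29,4) · p^5 · (1−p)^25
= 23751 · 0.00016413 · 0.0081536 = 0.0317849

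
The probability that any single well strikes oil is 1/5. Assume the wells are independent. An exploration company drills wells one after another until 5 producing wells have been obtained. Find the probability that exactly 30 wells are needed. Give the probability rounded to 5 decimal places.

Y = trial on which the fifth success occurs; negative binomial, r=5, p=0.20.
P(Y=30) = C(29,4) · p^5 · (1−p)^25
= 23751 · 0.00032 · 0.0037779 = 0.0287132

0.02871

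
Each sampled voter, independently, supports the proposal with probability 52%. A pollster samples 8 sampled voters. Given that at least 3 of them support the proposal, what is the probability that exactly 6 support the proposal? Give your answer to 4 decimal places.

X ~ Binomial(8, 0.52). Want P(X=6 | X≥3) = P(X=6) / P(X≥3).
P(X=6) = C(8,6)·0.52^6·0.48^2 = 0.127544
P(X≥3) = 1 − 0.002818 − 0.024422 − 0.092600 = 0.880160
Ratio = 0.127544 / 0.880160 = 0.144910

0.1449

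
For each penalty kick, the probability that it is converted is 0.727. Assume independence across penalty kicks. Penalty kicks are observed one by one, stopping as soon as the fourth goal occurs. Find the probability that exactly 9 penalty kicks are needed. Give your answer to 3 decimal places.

Y = trial on which the fourth success occurs; negative binomial, r=4, p=0.727.
P(Y=9) = C(8,3) · p^4 · (1−p)^5
= 56 · 0.27934 · 0.0015164 = 0.02372

0.024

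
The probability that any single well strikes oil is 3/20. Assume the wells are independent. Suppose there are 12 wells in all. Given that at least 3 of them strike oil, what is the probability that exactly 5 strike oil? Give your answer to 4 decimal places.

0.0730

X ~ Binomial(12, 0.15). Want P(X=5 | X≥3) = P(X=5) / P(X≥3).
P(X=5) = C(12,5)·0.15^5·0.85^7 = 0.019280
P(X≥3) = 1 − 0.142242 − 0.301218 − 0.292358 = 0.264182
Ratio = 0.019280 / 0.264182 = 0.072981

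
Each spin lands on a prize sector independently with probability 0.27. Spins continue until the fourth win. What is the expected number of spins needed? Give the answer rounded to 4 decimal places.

Y = total spins until the fourth success; negative binomial with r=4, p=0.27.
E[Y] = r / p = 4 / 0.27 = 14.814815

14.8148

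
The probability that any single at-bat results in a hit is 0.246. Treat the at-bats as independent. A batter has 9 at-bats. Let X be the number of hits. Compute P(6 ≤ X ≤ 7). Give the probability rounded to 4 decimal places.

X ~ Binomial(9, 0.246); P(6 ≤ X ≤ 7) = Σ C(9,k) p^k (1−p)^(9−k) over k:
  k=6: C(9,6)·0.246^6·0.754^3 = 0.007980
  k=7: C(9,7)·0.246^7·0.754^2 = 0.001116
Total = 0.009096

0.0091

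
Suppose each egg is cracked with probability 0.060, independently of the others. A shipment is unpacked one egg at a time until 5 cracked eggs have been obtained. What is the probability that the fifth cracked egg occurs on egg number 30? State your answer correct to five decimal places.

Y = trial on which the fifth success occurs; negative binomial, r=5, p=0.06.
P(Y=30) = C(29,4) · p^5 · (1−p)^25
= 23751 · 7.776e-07 · 0.21291 = 0.0039322

0.00393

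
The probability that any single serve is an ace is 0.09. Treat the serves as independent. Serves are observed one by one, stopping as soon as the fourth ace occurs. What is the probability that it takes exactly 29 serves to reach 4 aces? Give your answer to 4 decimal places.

Y = trial on which the fourth success occurs; negative binomial, r=4, p=0.09.
P(Y=29) = C(28,3) · p^4 · (1−p)^25
= 3276 · 6.561e-05 · 0.094631 = 0.020340

0.0203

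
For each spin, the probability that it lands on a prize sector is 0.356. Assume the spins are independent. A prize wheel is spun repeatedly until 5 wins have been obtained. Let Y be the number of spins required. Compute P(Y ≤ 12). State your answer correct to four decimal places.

Finishing within 12 spins ⇔ at least 5 successes in the first 12. With X ~ Binomial(12, 0.356), P(Y ≤ 12) = 1 − P(X ≤ 4).
  k=0: C(12,0)·0.356^0·0.644^12 = 0.005089
  k=1: C(12,1)·0.356^1·0.644^11 = 0.033758
  k=2: C(12,2)·0.356^2·0.644^10 = 0.102637
  k=3: C(12,3)·0.356^3·0.644^9 = 0.189123
  k=4: C(12,4)·0.356^4·0.644^8 = 0.235230
1 − 0.565837 = 0.434163

0.4342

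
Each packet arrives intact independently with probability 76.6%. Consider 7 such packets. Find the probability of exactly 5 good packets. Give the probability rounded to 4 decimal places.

0.3032

X ~ Binomial(n=7, p=0.766).
P(X=5) = C(7,5) · p^5 · (1−p)^2
= 21 · 0.26372 · 0.054756 = 0.303246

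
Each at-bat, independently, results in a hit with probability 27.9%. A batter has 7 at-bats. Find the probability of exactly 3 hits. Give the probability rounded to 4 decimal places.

0.2054

X ~ Binomial(n=7, p=0.279).
P(X=3) = C(7,3) · p^3 · (1−p)^4
= 35 · 0.021718 · 0.27023 = 0.205410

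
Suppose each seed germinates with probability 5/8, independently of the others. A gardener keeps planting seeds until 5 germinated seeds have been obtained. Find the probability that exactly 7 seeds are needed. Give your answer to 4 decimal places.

Y = trial on which the fifth success occurs; negative binomial, r=5, p=0.625.
P(Y=7) = C(6,4) · p^5 · (1−p)^2
= 15 · 0.095367 · 0.14062 = 0.201166

0.2012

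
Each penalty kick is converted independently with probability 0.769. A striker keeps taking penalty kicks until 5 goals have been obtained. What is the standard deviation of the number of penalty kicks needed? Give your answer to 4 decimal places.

1.3975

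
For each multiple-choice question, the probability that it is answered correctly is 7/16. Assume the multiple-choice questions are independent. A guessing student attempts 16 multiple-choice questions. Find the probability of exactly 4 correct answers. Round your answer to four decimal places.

X ~ Binomial(n=16, p=0.4375).
P(X=4) = C(16,4) · p^4 · (1−p)^12
= 1820 · 0.036636 · 0.0010034 = 0.066904

0.0669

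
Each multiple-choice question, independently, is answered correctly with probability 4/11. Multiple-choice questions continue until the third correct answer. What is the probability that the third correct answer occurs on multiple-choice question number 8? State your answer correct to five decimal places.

Y = trial on which the third success occurs; negative binomial, r=3, p=0.363636.
P(Y=8) = C(7,2) · p^3 · (1−p)^5
= 21 · 0.048084 · 0.10436 = 0.1053775

0.10538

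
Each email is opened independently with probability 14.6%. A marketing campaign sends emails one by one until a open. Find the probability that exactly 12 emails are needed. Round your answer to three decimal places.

0.026

Geometric (trials to first success), p = 0.146.
P(Y = 12) = (1−p)^11 · p = 0.17621 · 0.146 = 0.02573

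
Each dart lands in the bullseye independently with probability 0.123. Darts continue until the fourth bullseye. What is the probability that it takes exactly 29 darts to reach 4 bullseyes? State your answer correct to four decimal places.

Y = trial on which the fourth success occurs; negative binomial, r=4, p=0.123.
P(Y=29) = C(28,3) · p^4 · (1−p)^25
= 3276 · 0.00022889 · 0.037583 = 0.028181

0.0282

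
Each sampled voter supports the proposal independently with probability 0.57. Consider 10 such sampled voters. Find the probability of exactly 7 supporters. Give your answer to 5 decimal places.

X ~ Binomial(n=10, p=0.57).
P(X=7) = C(10,7) · p^7 · (1−p)^3
= 120 · 0.019549 · 0.079507 = 0.1865136

0.18651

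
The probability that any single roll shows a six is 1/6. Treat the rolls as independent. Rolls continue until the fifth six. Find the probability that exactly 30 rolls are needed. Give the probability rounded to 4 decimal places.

0.0320

Y = trial on which the fifth success occurs; negative binomial, r=5, p=0.166667.
P(Y=30) = C(29,4) · p^5 · (1−p)^25
= 23751 · 0.0001286 · 0.010483 = 0.032018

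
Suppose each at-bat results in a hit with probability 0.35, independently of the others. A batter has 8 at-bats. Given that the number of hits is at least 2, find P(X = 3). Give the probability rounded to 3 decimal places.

X ~ Binomial(8, 0.35). Want P(X=3 | X≥2) = P(X=3) / P(X≥2).
P(X=3) = C(8,3)·0.35^3·0.65^5 = 0.27859
P(X≥2) = 1 − 0.03186 − 0.13726 = 0.83087
Ratio = 0.27859 / 0.83087 = 0.33529

0.335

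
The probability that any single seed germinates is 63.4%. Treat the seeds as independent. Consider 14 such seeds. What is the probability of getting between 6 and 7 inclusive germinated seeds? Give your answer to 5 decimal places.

X ~ Binomial(14, 0.634); P(6 ≤ X ≤ 7) = Σ C(14,k) p^k (1−p)^(14−k) over k:
  k=6: C(14,6)·0.634^6·0.366^8 = 0.0627971
  k=7: C(14,7)·0.634^7·0.366^7 = 0.1243196
Total = 0.1871167

0.18712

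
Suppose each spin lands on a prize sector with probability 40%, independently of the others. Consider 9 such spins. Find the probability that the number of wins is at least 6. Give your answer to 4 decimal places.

X ~ Binomial(9, 0.40); P(X ≥ 6) = Σ C(9,k) p^k (1−p)^(9−k) over k:
  k=6: C(9,6)·0.40^6·0.60^3 = 0.074318
  k=7: C(9,7)·0.40^7·0.60^2 = 0.021234
  k=8: C(9,8)·0.40^8·0.60^1 = 0.003539
  k=9: C(9,9)·0.40^9·0.60^0 = 0.000262
Total = 0.099353

0.0994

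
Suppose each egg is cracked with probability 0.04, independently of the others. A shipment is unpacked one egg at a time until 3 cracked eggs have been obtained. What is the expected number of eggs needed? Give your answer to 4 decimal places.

Y = total eggs until the third success; negative binomial with r=3, p=0.04.
E[Y] = r / p = 3 / 0.04 = 75.000000

75.0000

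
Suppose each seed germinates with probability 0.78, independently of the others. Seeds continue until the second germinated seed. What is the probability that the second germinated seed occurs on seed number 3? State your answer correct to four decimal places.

Y = trial on which the second success occurs; negative binomial, r=2, p=0.78.
P(Y=3) = C(2,1) · p^2 · (1−p)^1
= 2 · 0.6084 · 0.22 = 0.267696

0.2677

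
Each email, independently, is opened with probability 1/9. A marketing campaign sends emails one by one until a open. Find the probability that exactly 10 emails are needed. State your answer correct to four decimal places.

0.0385

Geometric (trials to first success), p = 0.111111.
P(Y = 10) = (1−p)^9 · p = 0.34644 · 0.111111 = 0.038493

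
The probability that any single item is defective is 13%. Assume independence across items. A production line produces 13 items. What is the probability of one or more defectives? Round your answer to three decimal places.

P(at least one) = 1 − P(none) = 1 − (1 − 0.13)^13
= 1 − 0.16359 = 0.83641

0.836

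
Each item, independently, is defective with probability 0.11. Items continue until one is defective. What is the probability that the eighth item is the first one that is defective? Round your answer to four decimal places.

0.0487

Geometric (trials to first success), p = 0.11.
P(Y = 8) = (1−p)^7 · p = 0.44231 · 0.11 = 0.048654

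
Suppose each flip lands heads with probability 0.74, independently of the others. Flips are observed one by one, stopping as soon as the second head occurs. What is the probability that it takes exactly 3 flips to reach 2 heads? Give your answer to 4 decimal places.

0.2848

Y = trial on which the second success occurs; negative binomial, r=2, p=0.74.
P(Y=3) = C(2,1) · p^2 · (1−p)^1
= 2 · 0.5476 · 0.26 = 0.284752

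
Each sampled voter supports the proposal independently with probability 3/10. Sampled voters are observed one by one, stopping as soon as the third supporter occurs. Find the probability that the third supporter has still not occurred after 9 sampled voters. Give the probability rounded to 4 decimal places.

0.4628

Needing more than 9 sampled voters ⇔ fewer than 3 successes in the first 9. With X ~ Binomial(9, 0.30), P(Y > 9) = P(X ≤ 2).
  k=0: C(9,0)·0.30^0·0.70^9 = 0.040354
  k=1: C(9,1)·0.30^1·0.70^8 = 0.155650
  k=2: C(9,2)·0.30^2·0.70^7 = 0.266828
P(X ≤ 2) = 0.462831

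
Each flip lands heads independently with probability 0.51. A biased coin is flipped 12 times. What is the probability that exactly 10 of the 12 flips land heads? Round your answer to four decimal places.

0.0189

X ~ Binomial(n=12, p=0.51).
P(X=10) = C(12,10) · p^10 · (1−p)^2
= 66 · 0.0011904 · 0.2401 = 0.018864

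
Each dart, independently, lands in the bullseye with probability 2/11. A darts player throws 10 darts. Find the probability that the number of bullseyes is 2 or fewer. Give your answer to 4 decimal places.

X ~ Binomial(10, 0.181818); P(X ≤ 2) = Σ C(10,k) p^k (1−p)^(10−k) over k:
  k=0: C(10,0)·0.181818^0·0.818182^10 = 0.134431
  k=1: C(10,1)·0.181818^1·0.818182^9 = 0.298735
  k=2: C(10,2)·0.181818^2·0.818182^8 = 0.298735
Total = 0.731900

0.7319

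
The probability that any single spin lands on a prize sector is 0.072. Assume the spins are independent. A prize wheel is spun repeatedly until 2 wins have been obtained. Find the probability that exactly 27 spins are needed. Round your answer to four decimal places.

0.0208

Y = trial on which the second success occurs; negative binomial, r=2, p=0.072.
P(Y=27) = C(26,1) · p^2 · (1−p)^25
= 26 · 0.005184 · 0.15442 = 0.020813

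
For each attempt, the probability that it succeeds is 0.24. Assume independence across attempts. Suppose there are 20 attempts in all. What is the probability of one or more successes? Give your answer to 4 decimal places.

P(at least one) = 1 − P(none) = 1 − (1 − 0.24)^20
= 1 − 0.004133 = 0.995867

0.9959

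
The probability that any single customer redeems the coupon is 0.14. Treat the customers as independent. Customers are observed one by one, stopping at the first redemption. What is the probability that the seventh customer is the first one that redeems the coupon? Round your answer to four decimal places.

Geometric (trials to first success), p = 0.14.
P(Y = 7) = (1−p)^6 · p = 0.40457 · 0.14 = 0.056639

0.0566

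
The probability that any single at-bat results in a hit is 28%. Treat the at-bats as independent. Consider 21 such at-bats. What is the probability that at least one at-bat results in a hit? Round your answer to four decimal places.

P(at least one) = 1 − P(none) = 1 − (1 − 0.28)^21
= 1 − 0.001009 = 0.998991

0.9990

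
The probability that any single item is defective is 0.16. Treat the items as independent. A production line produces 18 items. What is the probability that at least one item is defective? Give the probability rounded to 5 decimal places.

P(at least one) = 1 − P(none) = 1 − (1 − 0.16)^18
= 1 − 0.0433538 = 0.9566462

0.95665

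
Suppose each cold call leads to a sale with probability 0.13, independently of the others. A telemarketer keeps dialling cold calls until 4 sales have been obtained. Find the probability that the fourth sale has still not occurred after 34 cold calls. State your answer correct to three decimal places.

Needing more than 34 cold calls ⇔ fewer than 4 successes in the first 34. With X ~ Binomial(34, 0.13), P(Y > 34) = P(X ≤ 3).
  k=0: C(34,0)·0.13^0·0.87^34 = 0.00878
  k=1: C(34,1)·0.13^1·0.87^33 = 0.04462
  k=2: C(34,2)·0.13^2·0.87^32 = 0.11002
  k=3: C(34,3)·0.13^3·0.87^31 = 0.17536
P(X ≤ 3) = 0.33878

0.339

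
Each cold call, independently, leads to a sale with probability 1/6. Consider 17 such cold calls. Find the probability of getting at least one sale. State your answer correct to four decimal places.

0.9549

P(at least one) = 1 − P(none) = 1 − (1 − 0.166667)^17
= 1 − 0.045073 = 0.954927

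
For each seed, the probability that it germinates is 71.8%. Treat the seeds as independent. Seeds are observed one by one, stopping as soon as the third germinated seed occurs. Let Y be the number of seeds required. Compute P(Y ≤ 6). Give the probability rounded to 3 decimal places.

Finishing within 6 seeds ⇔ at least 3 successes in the first 6. With X ~ Binomial(6, 0.718), P(Y ≤ 6) = 1 − P(X ≤ 2).
  k=0: C(6,0)·0.718^0·0.282^6 = 0.00050
  k=1: C(6,1)·0.718^1·0.282^5 = 0.00768
  k=2: C(6,2)·0.718^2·0.282^4 = 0.04890
1 − 0.05709 = 0.94291

0.943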